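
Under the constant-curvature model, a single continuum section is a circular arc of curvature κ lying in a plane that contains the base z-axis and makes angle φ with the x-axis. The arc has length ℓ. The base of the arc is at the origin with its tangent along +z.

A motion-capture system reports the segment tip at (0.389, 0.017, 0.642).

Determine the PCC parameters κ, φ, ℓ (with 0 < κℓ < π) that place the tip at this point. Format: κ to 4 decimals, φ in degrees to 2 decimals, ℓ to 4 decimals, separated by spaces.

ρ = √(x²+y²) = √(0.389² + 0.017²) = 0.38937
φ = atan2(y, x) mod 360° = atan2(0.017, 0.389) = 2.5023°
|p|² = ρ² + z² = 0.38937² + 0.642² = 0.56377
κ = 2ρ / |p|² = 2×0.38937 / 0.56377 = 1.38130
θ = 2·atan2(ρ, z) = 2·atan2(0.38937, 0.642) = 1.09037 rad
ℓ = θ/κ = 1.09037/1.38130 = 0.78938

1.3813 2.50 0.7894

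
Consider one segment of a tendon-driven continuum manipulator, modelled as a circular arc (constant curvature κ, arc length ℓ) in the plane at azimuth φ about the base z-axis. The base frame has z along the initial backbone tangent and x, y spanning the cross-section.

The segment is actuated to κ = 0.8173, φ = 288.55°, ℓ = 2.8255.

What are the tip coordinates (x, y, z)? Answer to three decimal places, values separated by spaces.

θ = κ·ℓ = 0.8173 × 2.8255 = 2.30928 rad
ρ = (1 − cos θ)/κ = (1 − -0.67317)/0.8173 = 2.04719
z = sin θ / κ = 0.73949/0.8173 = 0.90480
x = ρ cos φ = 2.04719 × cos(288.55°) = 0.65128
y = ρ sin φ = 2.04719 × sin(288.55°) = -1.94083

0.651 -1.941 0.905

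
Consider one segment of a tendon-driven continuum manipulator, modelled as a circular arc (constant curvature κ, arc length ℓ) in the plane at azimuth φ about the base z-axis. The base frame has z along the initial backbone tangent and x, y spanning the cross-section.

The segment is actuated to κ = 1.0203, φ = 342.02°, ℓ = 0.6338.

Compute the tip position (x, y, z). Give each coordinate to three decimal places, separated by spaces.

θ = κ·ℓ = 1.0203 × 0.6338 = 0.64667 rad
ρ = (1 − cos θ)/κ = (1 − 0.79810)/1.0203 = 0.19789
z = sin θ / κ = 0.60253/1.0203 = 0.59054
x = ρ cos φ = 0.19789 × cos(342.02°) = 0.18822
y = ρ sin φ = 0.19789 × sin(342.02°) = -0.06108

0.188 -0.061 0.591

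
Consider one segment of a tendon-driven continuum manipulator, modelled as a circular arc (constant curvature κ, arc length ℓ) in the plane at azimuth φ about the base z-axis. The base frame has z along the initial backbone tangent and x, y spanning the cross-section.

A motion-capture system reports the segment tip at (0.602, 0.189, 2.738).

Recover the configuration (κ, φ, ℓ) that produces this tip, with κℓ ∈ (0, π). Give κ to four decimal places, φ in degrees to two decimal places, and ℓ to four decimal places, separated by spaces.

0.1598 17.43 2.8339

ρ = √(x²+y²) = √(0.602² + 0.189²) = 0.63097
φ = atan2(y, x) mod 360° = atan2(0.189, 0.602) = 17.4299°
|p|² = ρ² + z² = 0.63097² + 2.738² = 7.89477
κ = 2ρ / |p|² = 2×0.63097 / 7.89477 = 0.15985
θ = 2·atan2(ρ, z) = 2·atan2(0.63097, 2.738) = 0.45299 rad
ℓ = θ/κ = 0.45299/0.15985 = 2.83393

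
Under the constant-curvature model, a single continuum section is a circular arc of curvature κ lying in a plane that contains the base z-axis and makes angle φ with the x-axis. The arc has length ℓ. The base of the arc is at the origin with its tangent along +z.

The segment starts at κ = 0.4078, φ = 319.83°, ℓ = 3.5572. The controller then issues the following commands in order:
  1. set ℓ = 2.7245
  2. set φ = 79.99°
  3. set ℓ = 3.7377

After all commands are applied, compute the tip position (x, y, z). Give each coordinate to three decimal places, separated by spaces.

0.406 2.302 2.450

initial: κ=0.4078, φ=319.83°, ℓ=3.5572
cmd 1: set ℓ=2.7245 → (κ,φ,ℓ)=(0.4078,319.83°,2.7245) → tip=(1.0424,-0.8799,2.1976)
cmd 2: set φ=79.99° → (κ,φ,ℓ)=(0.4078,79.99°,2.7245) → tip=(0.2371,1.3433,2.1976)
cmd 3: set ℓ=3.7377 → (κ,φ,ℓ)=(0.4078,79.99°,3.7377) → tip=(0.4064,2.3025,2.4495)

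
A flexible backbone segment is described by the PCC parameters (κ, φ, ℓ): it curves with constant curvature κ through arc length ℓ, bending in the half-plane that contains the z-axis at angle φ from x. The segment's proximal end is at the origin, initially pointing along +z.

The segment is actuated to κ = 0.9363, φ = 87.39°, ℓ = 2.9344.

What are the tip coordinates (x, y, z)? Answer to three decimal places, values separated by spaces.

0.094 2.052 0.410

θ = κ·ℓ = 0.9363 × 2.9344 = 2.74748 rad
ρ = (1 − cos θ)/κ = (1 − -0.92334)/0.9363 = 2.05419
z = sin θ / κ = 0.38399/0.9363 = 0.41011
x = ρ cos φ = 2.05419 × cos(87.39°) = 0.09354
y = ρ sin φ = 2.05419 × sin(87.39°) = 2.05206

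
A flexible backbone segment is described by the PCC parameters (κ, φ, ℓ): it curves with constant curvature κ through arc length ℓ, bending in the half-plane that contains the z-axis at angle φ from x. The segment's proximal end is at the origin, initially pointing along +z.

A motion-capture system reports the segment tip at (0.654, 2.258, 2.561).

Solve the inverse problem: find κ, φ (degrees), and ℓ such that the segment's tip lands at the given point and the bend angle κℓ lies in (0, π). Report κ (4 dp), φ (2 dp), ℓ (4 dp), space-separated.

ρ = √(x²+y²) = √(0.654² + 2.258²) = 2.35080
φ = atan2(y, x) mod 360° = atan2(2.258, 0.654) = 73.8470°
|p|² = ρ² + z² = 2.35080² + 2.561² = 12.08500
κ = 2ρ / |p|² = 2×2.35080 / 12.08500 = 0.38904
θ = 2·atan2(ρ, z) = 2·atan2(2.35080, 2.561) = 1.48526 rad
ℓ = θ/κ = 1.48526/0.38904 = 3.81771

0.3890 73.85 3.8177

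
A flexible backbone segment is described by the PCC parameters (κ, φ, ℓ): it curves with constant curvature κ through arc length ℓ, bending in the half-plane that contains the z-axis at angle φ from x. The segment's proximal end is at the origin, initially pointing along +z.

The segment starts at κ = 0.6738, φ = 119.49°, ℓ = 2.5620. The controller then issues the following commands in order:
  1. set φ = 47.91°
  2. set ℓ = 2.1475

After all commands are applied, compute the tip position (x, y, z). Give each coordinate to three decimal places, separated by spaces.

0.872 0.965 1.473

initial: κ=0.6738, φ=119.49°, ℓ=2.5620
cmd 1: set φ=47.91° → (κ,φ,ℓ)=(0.6738,47.91°,2.5620) → tip=(1.1488,1.2719,1.4662)
cmd 2: set ℓ=2.1475 → (κ,φ,ℓ)=(0.6738,47.91°,2.1475) → tip=(0.8719,0.9653,1.4728)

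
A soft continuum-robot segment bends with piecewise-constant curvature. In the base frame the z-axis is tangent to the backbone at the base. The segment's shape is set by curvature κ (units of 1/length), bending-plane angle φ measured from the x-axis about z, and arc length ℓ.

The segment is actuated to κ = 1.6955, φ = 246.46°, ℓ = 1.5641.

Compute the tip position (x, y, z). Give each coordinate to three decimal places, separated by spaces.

-0.443 -1.018 0.277

θ = κ·ℓ = 1.6955 × 1.5641 = 2.65193 rad
ρ = (1 − cos θ)/κ = (1 − -0.88249)/1.6955 = 1.11029
z = sin θ / κ = 0.47033/1.6955 = 0.27740
x = ρ cos φ = 1.11029 × cos(246.46°) = -0.44344
y = ρ sin φ = 1.11029 × sin(246.46°) = -1.01789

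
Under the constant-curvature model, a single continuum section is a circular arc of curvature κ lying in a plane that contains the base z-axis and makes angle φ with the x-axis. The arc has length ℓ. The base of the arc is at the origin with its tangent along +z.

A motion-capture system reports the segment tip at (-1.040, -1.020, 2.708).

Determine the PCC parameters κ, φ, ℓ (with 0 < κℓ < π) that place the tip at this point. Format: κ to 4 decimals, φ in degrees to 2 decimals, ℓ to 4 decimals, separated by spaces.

ρ = √(x²+y²) = √(-1.040² + -1.020²) = 1.45671
φ = atan2(y, x) mod 360° = atan2(-1.020, -1.040) = 224.4437°
|p|² = ρ² + z² = 1.45671² + 2.708² = 9.45526
κ = 2ρ / |p|² = 2×1.45671 / 9.45526 = 0.30813
θ = 2·atan2(ρ, z) = 2·atan2(1.45671, 2.708) = 0.98706 rad
ℓ = θ/κ = 0.98706/0.30813 = 3.20341

0.3081 224.44 3.2034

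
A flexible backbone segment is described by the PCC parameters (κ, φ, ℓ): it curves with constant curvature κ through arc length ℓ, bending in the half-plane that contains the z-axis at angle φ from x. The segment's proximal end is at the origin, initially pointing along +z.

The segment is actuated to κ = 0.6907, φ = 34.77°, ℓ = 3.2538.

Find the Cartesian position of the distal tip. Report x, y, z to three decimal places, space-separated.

θ = κ·ℓ = 0.6907 × 3.2538 = 2.24740 rad
ρ = (1 − cos θ)/κ = (1 − -0.62615)/0.6907 = 2.35435
z = sin θ / κ = 0.77970/0.6907 = 1.12886
x = ρ cos φ = 2.35435 × cos(34.77°) = 1.93397
y = ρ sin φ = 2.35435 × sin(34.77°) = 1.34265

1.934 1.343 1.129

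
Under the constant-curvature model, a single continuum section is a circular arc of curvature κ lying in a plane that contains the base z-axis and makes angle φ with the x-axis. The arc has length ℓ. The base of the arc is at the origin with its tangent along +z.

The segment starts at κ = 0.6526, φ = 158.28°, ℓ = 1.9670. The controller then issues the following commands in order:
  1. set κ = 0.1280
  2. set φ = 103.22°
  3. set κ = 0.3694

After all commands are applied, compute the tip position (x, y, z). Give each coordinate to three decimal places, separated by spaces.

initial: κ=0.6526, φ=158.28°, ℓ=1.9670
cmd 1: set κ=0.1280 → (κ,φ,ℓ)=(0.1280,158.28°,1.9670) → tip=(-0.2288,0.0912,1.9463)
cmd 2: set φ=103.22° → (κ,φ,ℓ)=(0.1280,103.22°,1.9670) → tip=(-0.0563,0.2398,1.9463)
cmd 3: set κ=0.3694 → (κ,φ,ℓ)=(0.3694,103.22°,1.9670) → tip=(-0.1564,0.6656,1.7984)

-0.156 0.666 1.798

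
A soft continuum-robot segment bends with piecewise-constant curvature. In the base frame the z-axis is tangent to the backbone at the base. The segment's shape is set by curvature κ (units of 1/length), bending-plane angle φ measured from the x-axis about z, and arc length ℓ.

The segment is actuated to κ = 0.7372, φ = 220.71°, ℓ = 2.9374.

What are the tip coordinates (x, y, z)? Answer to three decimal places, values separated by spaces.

-1.604 -1.380 1.124

θ = κ·ℓ = 0.7372 × 2.9374 = 2.16545 rad
ρ = (1 − cos θ)/κ = (1 − -0.56022)/0.7372 = 2.11642
z = sin θ / κ = 0.82834/0.7372 = 1.12363
x = ρ cos φ = 2.11642 × cos(220.71°) = -1.60429
y = ρ sin φ = 2.11642 × sin(220.71°) = -1.38039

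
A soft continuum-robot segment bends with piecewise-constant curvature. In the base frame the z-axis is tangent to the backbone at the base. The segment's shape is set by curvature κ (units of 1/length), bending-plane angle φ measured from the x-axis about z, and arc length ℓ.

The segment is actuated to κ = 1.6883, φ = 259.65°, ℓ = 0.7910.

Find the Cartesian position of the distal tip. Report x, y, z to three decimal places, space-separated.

-0.082 -0.447 0.576

θ = κ·ℓ = 1.6883 × 0.7910 = 1.33545 rad
ρ = (1 − cos θ)/κ = (1 − 0.23318)/1.6883 = 0.45419
z = sin θ / κ = 0.97243/1.6883 = 0.57598
x = ρ cos φ = 0.45419 × cos(259.65°) = -0.08160
y = ρ sin φ = 0.45419 × sin(259.65°) = -0.44680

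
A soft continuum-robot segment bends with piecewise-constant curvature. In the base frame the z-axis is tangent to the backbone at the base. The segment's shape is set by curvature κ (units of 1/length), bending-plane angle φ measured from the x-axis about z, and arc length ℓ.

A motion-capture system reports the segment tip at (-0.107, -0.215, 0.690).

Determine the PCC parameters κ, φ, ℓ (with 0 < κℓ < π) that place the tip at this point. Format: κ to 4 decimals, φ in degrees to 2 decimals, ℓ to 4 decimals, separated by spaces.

ρ = √(x²+y²) = √(-0.107² + -0.215²) = 0.24015
φ = atan2(y, x) mod 360° = atan2(-0.215, -0.107) = 243.5416°
|p|² = ρ² + z² = 0.24015² + 0.690² = 0.53377
κ = 2ρ / |p|² = 2×0.24015 / 0.53377 = 0.89983
θ = 2·atan2(ρ, z) = 2·atan2(0.24015, 0.690) = 0.66987 rad
ℓ = θ/κ = 0.66987/0.89983 = 0.74444

0.8998 243.54 0.7444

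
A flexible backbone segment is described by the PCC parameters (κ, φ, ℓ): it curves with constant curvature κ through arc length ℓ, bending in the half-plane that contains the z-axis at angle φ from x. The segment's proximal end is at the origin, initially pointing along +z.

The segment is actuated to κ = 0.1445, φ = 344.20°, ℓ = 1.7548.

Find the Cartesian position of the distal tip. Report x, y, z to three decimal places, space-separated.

0.213 -0.060 1.736

θ = κ·ℓ = 0.1445 × 1.7548 = 0.25357 rad
ρ = (1 − cos θ)/κ = (1 − 0.96802)/0.1445 = 0.22129
z = sin θ / κ = 0.25086/0.1445 = 1.73606
x = ρ cos φ = 0.22129 × cos(344.20°) = 0.21293
y = ρ sin φ = 0.22129 × sin(344.20°) = -0.06025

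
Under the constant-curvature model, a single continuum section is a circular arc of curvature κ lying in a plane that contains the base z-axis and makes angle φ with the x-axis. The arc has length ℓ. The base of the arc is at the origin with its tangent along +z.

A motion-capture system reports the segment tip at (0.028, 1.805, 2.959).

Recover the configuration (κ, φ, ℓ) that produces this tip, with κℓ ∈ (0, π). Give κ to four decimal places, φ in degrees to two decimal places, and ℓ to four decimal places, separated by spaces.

0.3005 89.11 3.6458

ρ = √(x²+y²) = √(0.028² + 1.805²) = 1.80522
φ = atan2(y, x) mod 360° = atan2(1.805, 0.028) = 89.1113°
|p|² = ρ² + z² = 1.80522² + 2.959² = 12.01449
κ = 2ρ / |p|² = 2×1.80522 / 12.01449 = 0.30051
θ = 2·atan2(ρ, z) = 2·atan2(1.80522, 2.959) = 1.09559 rad
ℓ = θ/κ = 1.09559/0.30051 = 3.64582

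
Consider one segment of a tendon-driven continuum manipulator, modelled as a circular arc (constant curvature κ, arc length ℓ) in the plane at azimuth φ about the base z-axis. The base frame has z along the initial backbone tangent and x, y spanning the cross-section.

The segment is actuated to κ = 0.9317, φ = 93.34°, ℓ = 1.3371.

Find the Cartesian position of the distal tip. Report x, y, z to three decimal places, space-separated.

-0.043 0.729 1.017

θ = κ·ℓ = 0.9317 × 1.3371 = 1.24578 rad
ρ = (1 − cos θ)/κ = (1 − 0.31933)/0.9317 = 0.73057
z = sin θ / κ = 0.94764/0.9317 = 1.01711
x = ρ cos φ = 0.73057 × cos(93.34°) = -0.04256
y = ρ sin φ = 0.73057 × sin(93.34°) = 0.72933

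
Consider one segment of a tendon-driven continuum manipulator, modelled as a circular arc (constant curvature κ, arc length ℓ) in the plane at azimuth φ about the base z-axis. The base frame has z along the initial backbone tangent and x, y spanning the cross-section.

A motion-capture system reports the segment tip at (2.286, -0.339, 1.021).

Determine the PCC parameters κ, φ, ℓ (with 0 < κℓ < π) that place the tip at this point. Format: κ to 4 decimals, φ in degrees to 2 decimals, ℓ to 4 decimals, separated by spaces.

0.7241 351.56 3.1896

ρ = √(x²+y²) = √(2.286² + -0.339²) = 2.31100
φ = atan2(y, x) mod 360° = atan2(-0.339, 2.286) = 351.5649°
|p|² = ρ² + z² = 2.31100² + 1.021² = 6.38316
κ = 2ρ / |p|² = 2×2.31100 / 6.38316 = 0.72409
θ = 2·atan2(ρ, z) = 2·atan2(2.31100, 1.021) = 2.30956 rad
ℓ = θ/κ = 2.30956/0.72409 = 3.18960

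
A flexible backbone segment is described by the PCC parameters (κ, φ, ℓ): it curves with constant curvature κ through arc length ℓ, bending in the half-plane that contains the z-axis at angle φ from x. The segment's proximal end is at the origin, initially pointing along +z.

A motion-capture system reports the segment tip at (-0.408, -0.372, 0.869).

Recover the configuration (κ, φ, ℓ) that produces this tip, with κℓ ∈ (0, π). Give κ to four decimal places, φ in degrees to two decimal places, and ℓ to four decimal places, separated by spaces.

ρ = √(x²+y²) = √(-0.408² + -0.372²) = 0.55213
φ = atan2(y, x) mod 360° = atan2(-0.372, -0.408) = 222.3575°
|p|² = ρ² + z² = 0.55213² + 0.869² = 1.06001
κ = 2ρ / |p|² = 2×0.55213 / 1.06001 = 1.04175
θ = 2·atan2(ρ, z) = 2·atan2(0.55213, 0.869) = 1.13203 rad
ℓ = θ/κ = 1.13203/1.04175 = 1.08667

1.0417 222.36 1.0867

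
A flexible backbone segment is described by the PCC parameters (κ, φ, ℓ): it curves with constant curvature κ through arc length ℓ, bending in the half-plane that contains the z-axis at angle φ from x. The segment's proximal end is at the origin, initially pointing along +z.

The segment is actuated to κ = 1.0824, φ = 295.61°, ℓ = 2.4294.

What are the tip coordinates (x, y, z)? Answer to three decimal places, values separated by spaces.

0.747 -1.559 0.453

θ = κ·ℓ = 1.0824 × 2.4294 = 2.62958 rad
ρ = (1 − cos θ)/κ = (1 − -0.87176)/1.0824 = 1.72927
z = sin θ / κ = 0.48993/1.0824 = 0.45263
x = ρ cos φ = 1.72927 × cos(295.61°) = 0.74746
y = ρ sin φ = 1.72927 × sin(295.61°) = -1.55938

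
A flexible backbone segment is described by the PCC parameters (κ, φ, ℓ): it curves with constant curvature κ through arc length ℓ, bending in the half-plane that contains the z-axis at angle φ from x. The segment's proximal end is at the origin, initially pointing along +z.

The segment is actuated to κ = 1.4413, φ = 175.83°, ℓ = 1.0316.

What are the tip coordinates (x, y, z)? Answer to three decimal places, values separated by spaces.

θ = κ·ℓ = 1.4413 × 1.0316 = 1.48685 rad
ρ = (1 − cos θ)/κ = (1 − 0.08385)/1.4413 = 0.63564
z = sin θ / κ = 0.99648/1.4413 = 0.69137
x = ρ cos φ = 0.63564 × cos(175.83°) = -0.63396
y = ρ sin φ = 0.63564 × sin(175.83°) = 0.04622

-0.634 0.046 0.691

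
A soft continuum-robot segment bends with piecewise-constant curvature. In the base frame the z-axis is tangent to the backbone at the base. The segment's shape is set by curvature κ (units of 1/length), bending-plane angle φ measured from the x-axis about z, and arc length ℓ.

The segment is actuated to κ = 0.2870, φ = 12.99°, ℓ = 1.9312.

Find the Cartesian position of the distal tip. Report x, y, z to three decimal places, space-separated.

0.508 0.117 1.834

θ = κ·ℓ = 0.2870 × 1.9312 = 0.55425 rad
ρ = (1 − cos θ)/κ = (1 − 0.85029)/0.2870 = 0.52163
z = sin θ / κ = 0.52631/0.2870 = 1.83383
x = ρ cos φ = 0.52163 × cos(12.99°) = 0.50828
y = ρ sin φ = 0.52163 × sin(12.99°) = 0.11725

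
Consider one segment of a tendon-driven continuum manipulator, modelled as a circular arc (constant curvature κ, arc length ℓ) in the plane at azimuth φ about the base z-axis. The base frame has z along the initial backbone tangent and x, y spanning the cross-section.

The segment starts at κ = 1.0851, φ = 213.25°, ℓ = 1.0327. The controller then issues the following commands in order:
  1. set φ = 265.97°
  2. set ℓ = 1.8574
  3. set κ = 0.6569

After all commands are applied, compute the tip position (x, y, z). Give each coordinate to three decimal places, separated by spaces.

initial: κ=1.0851, φ=213.25°, ℓ=1.0327
cmd 1: set φ=265.97° → (κ,φ,ℓ)=(1.0851,265.97°,1.0327) → tip=(-0.0366,-0.5193,0.8297)
cmd 2: set ℓ=1.8574 → (κ,φ,ℓ)=(1.0851,265.97°,1.8574) → tip=(-0.0926,-1.3147,0.8320)
cmd 3: set κ=0.6569 → (κ,φ,ℓ)=(0.6569,265.97°,1.8574) → tip=(-0.0702,-0.9969,1.4297)

-0.070 -0.997 1.430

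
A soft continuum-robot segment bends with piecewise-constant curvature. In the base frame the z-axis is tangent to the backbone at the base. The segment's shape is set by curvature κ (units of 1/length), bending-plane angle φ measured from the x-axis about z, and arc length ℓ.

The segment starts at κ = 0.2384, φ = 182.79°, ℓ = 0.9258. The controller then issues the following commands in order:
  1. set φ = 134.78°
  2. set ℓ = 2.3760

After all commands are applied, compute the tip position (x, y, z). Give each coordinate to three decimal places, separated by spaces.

initial: κ=0.2384, φ=182.79°, ℓ=0.9258
cmd 1: set φ=134.78° → (κ,φ,ℓ)=(0.2384,134.78°,0.9258) → tip=(-0.0717,0.0722,0.9183)
cmd 2: set ℓ=2.3760 → (κ,φ,ℓ)=(0.2384,134.78°,2.3760) → tip=(-0.4615,0.4650,2.2510)

-0.461 0.465 2.251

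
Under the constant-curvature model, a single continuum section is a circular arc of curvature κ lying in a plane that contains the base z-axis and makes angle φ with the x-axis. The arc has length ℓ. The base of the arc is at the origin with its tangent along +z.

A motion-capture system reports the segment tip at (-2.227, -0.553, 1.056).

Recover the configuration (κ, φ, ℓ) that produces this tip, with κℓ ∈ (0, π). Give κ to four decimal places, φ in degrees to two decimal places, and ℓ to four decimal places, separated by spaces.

ρ = √(x²+y²) = √(-2.227² + -0.553²) = 2.29463
φ = atan2(y, x) mod 360° = atan2(-0.553, -2.227) = 193.9454°
|p|² = ρ² + z² = 2.29463² + 1.056² = 6.38047
κ = 2ρ / |p|² = 2×2.29463 / 6.38047 = 0.71927
θ = 2·atan2(ρ, z) = 2·atan2(2.29463, 1.056) = 2.27898 rad
ℓ = θ/κ = 2.27898/0.71927 = 3.16847

0.7193 193.95 3.1685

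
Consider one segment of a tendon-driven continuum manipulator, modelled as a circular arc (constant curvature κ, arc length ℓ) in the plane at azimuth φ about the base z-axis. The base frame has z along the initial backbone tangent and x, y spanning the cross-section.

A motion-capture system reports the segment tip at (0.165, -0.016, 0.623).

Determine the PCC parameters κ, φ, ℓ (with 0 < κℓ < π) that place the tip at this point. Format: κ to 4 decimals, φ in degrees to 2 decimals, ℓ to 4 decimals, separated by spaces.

ρ = √(x²+y²) = √(0.165² + -0.016²) = 0.16577
φ = atan2(y, x) mod 360° = atan2(-0.016, 0.165) = 354.4614°
|p|² = ρ² + z² = 0.16577² + 0.623² = 0.41561
κ = 2ρ / |p|² = 2×0.16577 / 0.41561 = 0.79774
θ = 2·atan2(ρ, z) = 2·atan2(0.16577, 0.623) = 0.52013 rad
ℓ = θ/κ = 0.52013/0.79774 = 0.65200

0.7977 354.46 0.6520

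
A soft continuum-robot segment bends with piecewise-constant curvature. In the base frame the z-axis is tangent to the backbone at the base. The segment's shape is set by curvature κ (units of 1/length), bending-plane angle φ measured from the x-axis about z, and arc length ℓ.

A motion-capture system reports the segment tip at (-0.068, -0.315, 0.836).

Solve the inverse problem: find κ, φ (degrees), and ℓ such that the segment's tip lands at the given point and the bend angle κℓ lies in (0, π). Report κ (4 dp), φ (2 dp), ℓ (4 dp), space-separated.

ρ = √(x²+y²) = √(-0.068² + -0.315²) = 0.32226
φ = atan2(y, x) mod 360° = atan2(-0.315, -0.068) = 257.8183°
|p|² = ρ² + z² = 0.32226² + 0.836² = 0.80274
κ = 2ρ / |p|² = 2×0.32226 / 0.80274 = 0.80289
θ = 2·atan2(ρ, z) = 2·atan2(0.32226, 0.836) = 0.73584 rad
ℓ = θ/κ = 0.73584/0.80289 = 0.91650

0.8029 257.82 0.9165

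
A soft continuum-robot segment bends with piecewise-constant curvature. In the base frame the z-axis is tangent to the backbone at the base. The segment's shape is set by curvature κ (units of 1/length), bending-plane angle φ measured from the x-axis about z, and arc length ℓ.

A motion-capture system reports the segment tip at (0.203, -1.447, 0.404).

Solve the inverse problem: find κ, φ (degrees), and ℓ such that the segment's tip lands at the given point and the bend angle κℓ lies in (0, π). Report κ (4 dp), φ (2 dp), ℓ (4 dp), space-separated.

ρ = √(x²+y²) = √(0.203² + -1.447²) = 1.46117
φ = atan2(y, x) mod 360° = atan2(-1.447, 0.203) = 277.9859°
|p|² = ρ² + z² = 1.46117² + 0.404² = 2.29823
κ = 2ρ / |p|² = 2×1.46117 / 2.29823 = 1.27156
θ = 2·atan2(ρ, z) = 2·atan2(1.46117, 0.404) = 2.60209 rad
ℓ = θ/κ = 2.60209/1.27156 = 2.04638

1.2716 277.99 2.0464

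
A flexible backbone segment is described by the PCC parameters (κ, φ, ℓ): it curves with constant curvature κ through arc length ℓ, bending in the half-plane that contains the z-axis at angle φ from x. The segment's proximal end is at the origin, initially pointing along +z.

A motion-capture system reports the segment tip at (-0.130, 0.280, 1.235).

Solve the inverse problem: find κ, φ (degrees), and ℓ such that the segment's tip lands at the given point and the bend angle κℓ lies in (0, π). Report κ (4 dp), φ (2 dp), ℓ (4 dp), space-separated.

0.3810 114.90 1.2858

ρ = √(x²+y²) = √(-0.130² + 0.280²) = 0.30871
φ = atan2(y, x) mod 360° = atan2(0.280, -0.130) = 114.9048°
|p|² = ρ² + z² = 0.30871² + 1.235² = 1.62053
κ = 2ρ / |p|² = 2×0.30871 / 1.62053 = 0.38100
θ = 2·atan2(ρ, z) = 2·atan2(0.30871, 1.235) = 0.48989 rad
ℓ = θ/κ = 0.48989/0.38100 = 1.28582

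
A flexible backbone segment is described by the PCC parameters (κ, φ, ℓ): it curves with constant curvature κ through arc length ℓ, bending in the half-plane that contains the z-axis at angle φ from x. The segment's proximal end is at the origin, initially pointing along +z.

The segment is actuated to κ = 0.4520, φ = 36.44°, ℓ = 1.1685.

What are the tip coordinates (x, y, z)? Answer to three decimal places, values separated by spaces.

0.243 0.179 1.115

θ = κ·ℓ = 0.4520 × 1.1685 = 0.52816 rad
ρ = (1 − cos θ)/κ = (1 − 0.86373)/0.4520 = 0.30147
z = sin θ / κ = 0.50395/0.4520 = 1.11493
x = ρ cos φ = 0.30147 × cos(36.44°) = 0.24253
y = ρ sin φ = 0.30147 × sin(36.44°) = 0.17907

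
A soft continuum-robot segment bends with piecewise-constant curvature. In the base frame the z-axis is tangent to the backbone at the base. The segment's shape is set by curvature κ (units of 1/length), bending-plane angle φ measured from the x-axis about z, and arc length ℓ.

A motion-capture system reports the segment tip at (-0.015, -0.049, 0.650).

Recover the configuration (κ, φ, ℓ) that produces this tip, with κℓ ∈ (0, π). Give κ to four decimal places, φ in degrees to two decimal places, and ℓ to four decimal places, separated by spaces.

0.2411 252.98 0.6527

ρ = √(x²+y²) = √(-0.015² + -0.049²) = 0.05124
φ = atan2(y, x) mod 360° = atan2(-0.049, -0.015) = 252.9795°
|p|² = ρ² + z² = 0.05124² + 0.650² = 0.42513
κ = 2ρ / |p|² = 2×0.05124 / 0.42513 = 0.24108
θ = 2·atan2(ρ, z) = 2·atan2(0.05124, 0.650) = 0.15735 rad
ℓ = θ/κ = 0.15735/0.24108 = 0.65269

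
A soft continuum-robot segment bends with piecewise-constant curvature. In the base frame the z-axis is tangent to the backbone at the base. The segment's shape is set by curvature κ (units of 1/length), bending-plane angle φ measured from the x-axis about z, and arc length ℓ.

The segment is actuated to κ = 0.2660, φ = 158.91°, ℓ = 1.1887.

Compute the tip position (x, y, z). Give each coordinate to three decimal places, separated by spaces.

-0.174 0.067 1.169

θ = κ·ℓ = 0.2660 × 1.1887 = 0.31619 rad
ρ = (1 − cos θ)/κ = (1 − 0.95043)/0.2660 = 0.18637
z = sin θ / κ = 0.31095/0.2660 = 1.16899
x = ρ cos φ = 0.18637 × cos(158.91°) = -0.17389
y = ρ sin φ = 0.18637 × sin(158.91°) = 0.06706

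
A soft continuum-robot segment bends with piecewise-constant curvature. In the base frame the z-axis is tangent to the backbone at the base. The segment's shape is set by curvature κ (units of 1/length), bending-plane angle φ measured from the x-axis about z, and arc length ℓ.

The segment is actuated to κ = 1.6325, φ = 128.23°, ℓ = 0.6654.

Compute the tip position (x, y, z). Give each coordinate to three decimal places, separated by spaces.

θ = κ·ℓ = 1.6325 × 0.6654 = 1.08627 rad
ρ = (1 − cos θ)/κ = (1 − 0.46579)/1.6325 = 0.32723
z = sin θ / κ = 0.88489/1.6325 = 0.54205
x = ρ cos φ = 0.32723 × cos(128.23°) = -0.20250
y = ρ sin φ = 0.32723 × sin(128.23°) = 0.25705

-0.202 0.257 0.542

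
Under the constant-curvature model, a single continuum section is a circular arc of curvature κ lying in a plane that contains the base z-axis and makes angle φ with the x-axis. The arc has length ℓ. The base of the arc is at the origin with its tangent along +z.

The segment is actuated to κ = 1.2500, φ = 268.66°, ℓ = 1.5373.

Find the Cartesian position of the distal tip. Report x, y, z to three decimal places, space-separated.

-0.025 -1.075 0.751

θ = κ·ℓ = 1.2500 × 1.5373 = 1.92163 rad
ρ = (1 − cos θ)/κ = (1 − -0.34368)/1.2500 = 1.07494
z = sin θ / κ = 0.93909/1.2500 = 0.75127
x = ρ cos φ = 1.07494 × cos(268.66°) = -0.02514
y = ρ sin φ = 1.07494 × sin(268.66°) = -1.07465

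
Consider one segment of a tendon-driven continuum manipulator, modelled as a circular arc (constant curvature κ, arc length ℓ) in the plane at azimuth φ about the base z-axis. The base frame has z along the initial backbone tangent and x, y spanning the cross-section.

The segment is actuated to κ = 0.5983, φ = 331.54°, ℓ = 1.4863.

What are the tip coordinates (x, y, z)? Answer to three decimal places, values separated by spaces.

θ = κ·ℓ = 0.5983 × 1.4863 = 0.88925 rad
ρ = (1 − cos θ)/κ = (1 − 0.62999)/0.5983 = 0.61843
z = sin θ / κ = 0.77660/0.5983 = 1.29801
x = ρ cos φ = 0.61843 × cos(331.54°) = 0.54369
y = ρ sin φ = 0.61843 × sin(331.54°) = -0.29471

0.544 -0.295 1.298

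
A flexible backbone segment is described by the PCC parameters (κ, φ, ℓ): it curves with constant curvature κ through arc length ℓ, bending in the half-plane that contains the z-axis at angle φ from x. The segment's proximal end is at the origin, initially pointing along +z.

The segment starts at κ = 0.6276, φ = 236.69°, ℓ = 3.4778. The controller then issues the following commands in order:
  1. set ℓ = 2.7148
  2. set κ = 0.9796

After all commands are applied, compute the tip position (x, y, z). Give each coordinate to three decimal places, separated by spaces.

initial: κ=0.6276, φ=236.69°, ℓ=3.4778
cmd 1: set ℓ=2.7148 → (κ,φ,ℓ)=(0.6276,236.69°,2.7148) → tip=(-0.9911,-1.5082,1.5793)
cmd 2: set κ=0.9796 → (κ,φ,ℓ)=(0.9796,236.69°,2.7148) → tip=(-1.0573,-1.6090,0.4734)

-1.057 -1.609 0.473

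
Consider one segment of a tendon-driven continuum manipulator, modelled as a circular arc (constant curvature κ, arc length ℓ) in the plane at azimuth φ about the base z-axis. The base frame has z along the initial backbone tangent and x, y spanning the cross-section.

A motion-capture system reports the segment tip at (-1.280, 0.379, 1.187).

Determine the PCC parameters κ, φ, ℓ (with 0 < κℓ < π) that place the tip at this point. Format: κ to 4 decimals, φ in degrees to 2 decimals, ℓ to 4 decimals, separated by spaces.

0.8367 163.51 2.0175

ρ = √(x²+y²) = √(-1.280² + 0.379²) = 1.33493
φ = atan2(y, x) mod 360° = atan2(0.379, -1.280) = 163.5063°
|p|² = ρ² + z² = 1.33493² + 1.187² = 3.19101
κ = 2ρ / |p|² = 2×1.33493 / 3.19101 = 0.83668
θ = 2·atan2(ρ, z) = 2·atan2(1.33493, 1.187) = 1.68798 rad
ℓ = θ/κ = 1.68798/0.83668 = 2.01747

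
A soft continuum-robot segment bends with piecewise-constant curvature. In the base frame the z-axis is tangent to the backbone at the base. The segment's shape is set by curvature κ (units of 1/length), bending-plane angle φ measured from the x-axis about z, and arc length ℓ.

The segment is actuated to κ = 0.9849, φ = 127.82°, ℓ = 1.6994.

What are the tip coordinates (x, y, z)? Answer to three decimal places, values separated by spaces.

-0.687 0.884 1.010

θ = κ·ℓ = 0.9849 × 1.6994 = 1.67374 rad
ρ = (1 − cos θ)/κ = (1 − -0.10276)/0.9849 = 1.11967
z = sin θ / κ = 0.99471/0.9849 = 1.00996
x = ρ cos φ = 1.11967 × cos(127.82°) = -0.68656
y = ρ sin φ = 1.11967 × sin(127.82°) = 0.88447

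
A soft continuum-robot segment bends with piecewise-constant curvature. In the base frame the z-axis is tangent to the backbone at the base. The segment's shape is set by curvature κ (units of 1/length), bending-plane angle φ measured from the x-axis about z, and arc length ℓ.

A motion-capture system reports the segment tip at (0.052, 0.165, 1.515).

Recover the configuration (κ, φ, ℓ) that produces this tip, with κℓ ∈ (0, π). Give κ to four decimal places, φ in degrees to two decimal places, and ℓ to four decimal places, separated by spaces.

ρ = √(x²+y²) = √(0.052² + 0.165²) = 0.17300
φ = atan2(y, x) mod 360° = atan2(0.165, 0.052) = 72.5077°
|p|² = ρ² + z² = 0.17300² + 1.515² = 2.32515
κ = 2ρ / |p|² = 2×0.17300 / 2.32515 = 0.14881
θ = 2·atan2(ρ, z) = 2·atan2(0.17300, 1.515) = 0.22740 rad
ℓ = θ/κ = 0.22740/0.14881 = 1.52814

0.1488 72.51 1.5281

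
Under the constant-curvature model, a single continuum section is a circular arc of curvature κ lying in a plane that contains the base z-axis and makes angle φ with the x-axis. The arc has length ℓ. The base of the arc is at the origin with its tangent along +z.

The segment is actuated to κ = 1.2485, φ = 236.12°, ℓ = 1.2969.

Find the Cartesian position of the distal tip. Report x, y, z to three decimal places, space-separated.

θ = κ·ℓ = 1.2485 × 1.2969 = 1.61918 rad
ρ = (1 − cos θ)/κ = (1 − -0.04836)/1.2485 = 0.83970
z = sin θ / κ = 0.99883/1.2485 = 0.80002
x = ρ cos φ = 0.83970 × cos(236.12°) = -0.46809
y = ρ sin φ = 0.83970 × sin(236.12°) = -0.69712

-0.468 -0.697 0.800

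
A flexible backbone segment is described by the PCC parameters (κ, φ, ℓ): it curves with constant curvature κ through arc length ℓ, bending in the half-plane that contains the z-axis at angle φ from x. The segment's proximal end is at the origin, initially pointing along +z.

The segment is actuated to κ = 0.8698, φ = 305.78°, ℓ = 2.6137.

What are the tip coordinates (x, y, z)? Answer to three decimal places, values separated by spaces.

1.107 -1.535 0.877

θ = κ·ℓ = 0.8698 × 2.6137 = 2.27340 rad
ρ = (1 − cos θ)/κ = (1 − -0.64620)/0.8698 = 1.89262
z = sin θ / κ = 0.76316/0.8698 = 0.87740
x = ρ cos φ = 1.89262 × cos(305.78°) = 1.10657
y = ρ sin φ = 1.89262 × sin(305.78°) = -1.53542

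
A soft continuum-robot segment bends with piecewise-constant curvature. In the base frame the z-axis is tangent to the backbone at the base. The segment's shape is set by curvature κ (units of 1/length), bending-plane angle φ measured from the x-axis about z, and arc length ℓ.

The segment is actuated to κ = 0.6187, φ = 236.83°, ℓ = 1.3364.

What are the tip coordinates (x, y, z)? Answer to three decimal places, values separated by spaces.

-0.285 -0.437 1.189

θ = κ·ℓ = 0.6187 × 1.3364 = 0.82683 rad
ρ = (1 − cos θ)/κ = (1 − 0.67721)/0.6187 = 0.52172
z = sin θ / κ = 0.73579/0.6187 = 1.18925
x = ρ cos φ = 0.52172 × cos(236.83°) = -0.28545
y = ρ sin φ = 0.52172 × sin(236.83°) = -0.43671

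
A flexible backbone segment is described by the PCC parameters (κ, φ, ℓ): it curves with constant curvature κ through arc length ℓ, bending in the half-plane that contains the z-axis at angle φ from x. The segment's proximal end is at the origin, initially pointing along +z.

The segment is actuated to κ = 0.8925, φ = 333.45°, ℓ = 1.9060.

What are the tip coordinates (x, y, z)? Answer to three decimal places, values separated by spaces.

1.133 -0.566 1.111

θ = κ·ℓ = 0.8925 × 1.9060 = 1.70110 rad
ρ = (1 − cos θ)/κ = (1 − -0.12994)/0.8925 = 1.26604
z = sin θ / κ = 0.99152/0.8925 = 1.11095
x = ρ cos φ = 1.26604 × cos(333.45°) = 1.13253
y = ρ sin φ = 1.26604 × sin(333.45°) = -0.56589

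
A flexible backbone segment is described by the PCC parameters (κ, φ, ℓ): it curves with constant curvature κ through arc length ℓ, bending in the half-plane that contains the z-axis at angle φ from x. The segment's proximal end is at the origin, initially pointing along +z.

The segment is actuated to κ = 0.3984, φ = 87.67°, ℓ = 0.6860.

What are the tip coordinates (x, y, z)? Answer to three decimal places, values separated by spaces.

0.004 0.093 0.677

θ = κ·ℓ = 0.3984 × 0.6860 = 0.27330 rad
ρ = (1 − cos θ)/κ = (1 − 0.96288)/0.3984 = 0.09316
z = sin θ / κ = 0.26991/0.3984 = 0.67749
x = ρ cos φ = 0.09316 × cos(87.67°) = 0.00379
y = ρ sin φ = 0.09316 × sin(87.67°) = 0.09308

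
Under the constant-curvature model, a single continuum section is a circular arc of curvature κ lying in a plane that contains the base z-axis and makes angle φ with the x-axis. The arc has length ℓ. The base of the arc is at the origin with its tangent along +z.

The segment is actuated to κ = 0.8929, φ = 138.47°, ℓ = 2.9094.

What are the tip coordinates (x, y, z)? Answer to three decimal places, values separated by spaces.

-1.556 1.378 0.579

θ = κ·ℓ = 0.8929 × 2.9094 = 2.59780 rad
ρ = (1 − cos θ)/κ = (1 − -0.85575)/0.8929 = 2.07835
z = sin θ / κ = 0.51738/0.8929 = 0.57944
x = ρ cos φ = 2.07835 × cos(138.47°) = -1.55587
y = ρ sin φ = 2.07835 × sin(138.47°) = 1.37797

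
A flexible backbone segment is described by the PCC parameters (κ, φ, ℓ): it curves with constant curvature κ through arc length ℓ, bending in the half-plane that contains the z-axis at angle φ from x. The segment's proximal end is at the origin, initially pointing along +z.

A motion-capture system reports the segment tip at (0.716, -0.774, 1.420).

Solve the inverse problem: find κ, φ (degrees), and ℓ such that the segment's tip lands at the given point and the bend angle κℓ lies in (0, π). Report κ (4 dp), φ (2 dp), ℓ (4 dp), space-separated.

ρ = √(x²+y²) = √(0.716² + -0.774²) = 1.05439
φ = atan2(y, x) mod 360° = atan2(-0.774, 0.716) = 312.7708°
|p|² = ρ² + z² = 1.05439² + 1.420² = 3.12813
κ = 2ρ / |p|² = 2×1.05439 / 3.12813 = 0.67413
θ = 2·atan2(ρ, z) = 2·atan2(1.05439, 1.420) = 1.27740 rad
ℓ = θ/κ = 1.27740/0.67413 = 1.89488

0.6741 312.77 1.8949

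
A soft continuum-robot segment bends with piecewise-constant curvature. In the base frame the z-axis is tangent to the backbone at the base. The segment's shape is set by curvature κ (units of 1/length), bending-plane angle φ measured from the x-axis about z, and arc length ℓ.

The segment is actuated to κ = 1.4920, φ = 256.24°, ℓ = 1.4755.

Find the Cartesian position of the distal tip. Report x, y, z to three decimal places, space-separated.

-0.253 -1.035 0.541

θ = κ·ℓ = 1.4920 × 1.4755 = 2.20145 rad
ρ = (1 − cos θ)/κ = (1 − -0.58967)/1.4920 = 1.06546
z = sin θ / κ = 0.80764/1.4920 = 0.54132
x = ρ cos φ = 1.06546 × cos(256.24°) = -0.25343
y = ρ sin φ = 1.06546 × sin(256.24°) = -1.03488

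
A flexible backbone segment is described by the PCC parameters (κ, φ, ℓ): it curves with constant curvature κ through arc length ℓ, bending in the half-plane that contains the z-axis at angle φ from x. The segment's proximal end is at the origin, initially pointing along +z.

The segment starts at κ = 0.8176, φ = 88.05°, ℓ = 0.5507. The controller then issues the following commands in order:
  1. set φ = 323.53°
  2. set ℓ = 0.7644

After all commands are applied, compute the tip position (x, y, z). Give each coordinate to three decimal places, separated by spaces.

initial: κ=0.8176, φ=88.05°, ℓ=0.5507
cmd 1: set φ=323.53° → (κ,φ,ℓ)=(0.8176,323.53°,0.5507) → tip=(0.0980,-0.0725,0.5323)
cmd 2: set ℓ=0.7644 → (κ,φ,ℓ)=(0.8176,323.53°,0.7644) → tip=(0.1859,-0.1374,0.7156)

0.186 -0.137 0.716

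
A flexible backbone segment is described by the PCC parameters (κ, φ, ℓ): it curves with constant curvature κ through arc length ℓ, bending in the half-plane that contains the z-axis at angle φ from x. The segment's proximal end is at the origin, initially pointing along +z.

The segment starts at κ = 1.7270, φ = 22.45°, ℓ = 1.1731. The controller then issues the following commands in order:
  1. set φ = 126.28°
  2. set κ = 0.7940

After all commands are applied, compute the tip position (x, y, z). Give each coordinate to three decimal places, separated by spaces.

-0.301 0.409 1.011

initial: κ=1.7270, φ=22.45°, ℓ=1.1731
cmd 1: set φ=126.28° → (κ,φ,ℓ)=(1.7270,126.28°,1.1731) → tip=(-0.4933,0.6720,0.5201)
cmd 2: set κ=0.7940 → (κ,φ,ℓ)=(0.7940,126.28°,1.1731) → tip=(-0.3006,0.4095,1.0107)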